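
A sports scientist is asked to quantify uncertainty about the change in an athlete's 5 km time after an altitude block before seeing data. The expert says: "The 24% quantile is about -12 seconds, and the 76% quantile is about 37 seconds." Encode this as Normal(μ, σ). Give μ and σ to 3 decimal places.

μ = 12.500, σ = 34.688

The p-quantile of Normal(μ,σ) is μ + z_p·σ, with z_{0.24} = -0.7063 and z_{0.76} = 0.7063.
Eliminate σ: μ = (z₂·x₁ − z₁·x₂)/(z₂ − z₁) = (0.7063·-12 − (-0.7063)·37)/1.413 = 12.500.
Then σ = (x₂ − x₁)/(z₂ − z₁) = (37 − -12)/1.413 = 34.688.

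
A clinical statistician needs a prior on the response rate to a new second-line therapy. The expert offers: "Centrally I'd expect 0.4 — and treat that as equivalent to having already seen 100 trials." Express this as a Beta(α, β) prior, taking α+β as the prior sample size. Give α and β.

α = 40, β = 60

Under the effective-sample-size interpretation, Beta(α, β) has prior mean α/(α+β) and prior sample size α+β.
So α+β = 100 and α/(α+β) = 0.4, giving α = 0.4·100 = 40 and β = 100 − 40 = 60.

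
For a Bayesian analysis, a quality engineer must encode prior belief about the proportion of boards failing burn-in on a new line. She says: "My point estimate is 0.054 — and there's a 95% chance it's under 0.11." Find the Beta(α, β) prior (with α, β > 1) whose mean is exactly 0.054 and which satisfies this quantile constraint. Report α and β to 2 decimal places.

α ≈ 3.09, β ≈ 54.19

With mean 0.054 fixed, write α = 0.054s, β = 0.946s where s = α+β.
Need P(θ < 0.11) = 0.95 under Beta(0.054s, 0.946s). Normal approximation: (q−m)/√(m(1−m)/s) ≈ z_{0.95} = 1.64, so s ≈ 0.054·0.946·(1.64)²/(0.11−0.054)² = 44.1.
At s = 44.1: P(θ<0.11) ≈ 0.931. Adjusting to match 0.95 gives s ≈ 57.28.
So α = 0.054·57.28 ≈ 3.09, β = 0.946·57.28 ≈ 54.19.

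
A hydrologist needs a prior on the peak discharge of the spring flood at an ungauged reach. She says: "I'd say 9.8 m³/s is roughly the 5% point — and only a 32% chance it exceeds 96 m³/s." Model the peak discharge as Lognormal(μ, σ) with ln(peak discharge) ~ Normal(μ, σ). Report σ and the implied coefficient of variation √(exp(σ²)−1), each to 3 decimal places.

σ ≈ 1.080, CV ≈ 1.487

If T ~ Lognormal(μ,σ) then ln T ~ Normal(μ,σ), so the p-quantile of ln T is μ + z_p·σ.
ln(9.8) = 2.282 and ln(96) = 4.564; z_{0.05} = -1.645, z_{0.68} = 0.4677.
σ = (4.564 − 2.282)/(0.4677 − (-1.645)) = 1.080.
μ = 2.282 − (-1.645)·1.080 = 4.059.
CV = √(exp(σ²)−1) = √(exp(1.1668)−1) = 1.487.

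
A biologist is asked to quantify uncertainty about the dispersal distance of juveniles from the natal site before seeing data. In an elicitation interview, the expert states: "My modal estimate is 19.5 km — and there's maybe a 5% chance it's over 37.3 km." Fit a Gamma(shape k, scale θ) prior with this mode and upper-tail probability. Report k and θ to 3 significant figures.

k ≈ 7.61, θ ≈ 2.95

Gamma(k,θ) with k>1 has mode (k−1)θ, so θ = 19.5/(k−1).
Need P(X < 37.3) = 0.95 with θ tied to k this way. Start at k = 2, θ = 19.5: P(X<37.3) ≈ 0.570.
Too low — raise k to concentrate. Iterating converges to k ≈ 7.61.
Then θ = 19.5/(7.61−1) ≈ 2.95.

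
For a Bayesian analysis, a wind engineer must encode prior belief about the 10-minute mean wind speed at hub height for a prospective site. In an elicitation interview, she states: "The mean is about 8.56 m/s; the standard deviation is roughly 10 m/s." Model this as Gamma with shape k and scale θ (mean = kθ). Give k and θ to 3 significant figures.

k ≈ 0.733, θ ≈ 11.7

For Gamma(k, scale θ): mean = kθ, variance = kθ², so CV = 1/√k.
CV = SD/mean = 10/8.56 = 1.168, hence k = 1/CV² = 0.733.
Then θ = mean/k = 8.56/0.733 = 11.7.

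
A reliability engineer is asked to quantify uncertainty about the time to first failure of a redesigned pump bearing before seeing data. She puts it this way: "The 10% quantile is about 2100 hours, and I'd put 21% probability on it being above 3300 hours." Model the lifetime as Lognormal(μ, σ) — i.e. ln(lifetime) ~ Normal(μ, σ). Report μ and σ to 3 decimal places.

If T ~ Lognormal(μ,σ) then ln T ~ Normal(μ,σ), so the p-quantile of ln T is μ + z_p·σ.
ln(2100) = 7.65 and ln(3300) = 8.102; z_{0.1} = -1.282, z_{0.79} = 0.8064.
σ = (8.102 − 7.65)/(0.8064 − (-1.282)) = 0.216.
μ = 7.65 − (-1.282)·0.216 = 7.927.

μ ≈ 7.927, σ ≈ 0.216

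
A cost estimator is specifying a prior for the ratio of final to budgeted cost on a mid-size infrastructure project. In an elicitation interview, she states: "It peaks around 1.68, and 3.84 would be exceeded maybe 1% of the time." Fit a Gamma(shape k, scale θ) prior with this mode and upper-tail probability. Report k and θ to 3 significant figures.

k ≈ 8, θ ≈ 0.24

Gamma(k,θ) with k>1 has mode (k−1)θ, so θ = 1.68/(k−1).
Need P(X < 3.84) = 0.99 with θ tied to k this way. Start at k = 2, θ = 1.68: P(X<3.84) ≈ 0.666.
Too low — raise k to concentrate. Iterating converges to k ≈ 8.
Then θ = 1.68/(8−1) ≈ 0.24.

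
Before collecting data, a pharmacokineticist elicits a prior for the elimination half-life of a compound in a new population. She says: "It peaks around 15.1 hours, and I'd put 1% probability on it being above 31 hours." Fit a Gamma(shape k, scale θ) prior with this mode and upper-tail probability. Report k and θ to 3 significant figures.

Gamma(k,θ) with k>1 has mode (k−1)θ, so θ = 15.1/(k−1).
Need P(X < 31) = 0.99 with θ tied to k this way. Start at k = 2, θ = 15.1: P(X<31) ≈ 0.608.
Too low — raise k to concentrate. Iterating converges to k ≈ 10.4.
Then θ = 15.1/(10.4−1) ≈ 1.6.

k ≈ 10.4, θ ≈ 1.6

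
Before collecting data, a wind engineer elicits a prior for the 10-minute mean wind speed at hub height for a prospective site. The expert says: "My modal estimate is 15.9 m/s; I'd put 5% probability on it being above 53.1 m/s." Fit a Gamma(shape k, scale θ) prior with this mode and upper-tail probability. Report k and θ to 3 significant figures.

k ≈ 2.79, θ ≈ 8.88

Gamma(k,θ) with k>1 has mode (k−1)θ, so θ = 15.9/(k−1).
Need P(X < 53.1) = 0.95 with θ tied to k this way. Start at k = 2, θ = 15.9: P(X<53.1) ≈ 0.846.
Too low — raise k to concentrate. Iterating converges to k ≈ 2.79.
Then θ = 15.9/(2.79−1) ≈ 8.88.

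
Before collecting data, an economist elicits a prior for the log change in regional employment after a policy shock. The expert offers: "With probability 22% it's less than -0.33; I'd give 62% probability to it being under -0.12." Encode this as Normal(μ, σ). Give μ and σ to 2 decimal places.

The p-quantile of Normal(μ,σ) is μ + z_p·σ, with z_{0.22} = -0.7722 and z_{0.62} = 0.3055.
Eliminate σ: μ = (z₂·x₁ − z₁·x₂)/(z₂ − z₁) = (0.3055·-0.33 − (-0.7722)·-0.12)/1.078 = -0.18.
Then σ = (x₂ − x₁)/(z₂ − z₁) = (-0.12 − -0.33)/1.078 = 0.19.

μ = -0.18, σ = 0.19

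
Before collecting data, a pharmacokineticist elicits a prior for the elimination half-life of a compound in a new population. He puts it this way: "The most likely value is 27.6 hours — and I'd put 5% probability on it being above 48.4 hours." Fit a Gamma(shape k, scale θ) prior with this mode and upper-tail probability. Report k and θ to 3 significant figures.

Gamma(k,θ) with k>1 has mode (k−1)θ, so θ = 27.6/(k−1).
Need P(X < 48.4) = 0.95 with θ tied to k this way. Start at k = 2, θ = 27.6: P(X<48.4) ≈ 0.523.
Too low — raise k to concentrate. Iterating converges to k ≈ 9.84.
Then θ = 27.6/(9.84−1) ≈ 3.12.

k ≈ 9.84, θ ≈ 3.12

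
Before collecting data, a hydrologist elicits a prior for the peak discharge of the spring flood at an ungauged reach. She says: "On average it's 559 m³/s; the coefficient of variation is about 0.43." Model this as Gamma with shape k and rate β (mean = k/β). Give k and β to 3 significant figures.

For Gamma(k, rate β): mean = k/β, variance = k/β², so CV = 1/√k.
CV = 0.43, hence k = 1/CV² = 5.41.
Then β = k/mean = 5.41/559 = 0.00968.

k ≈ 5.41, β ≈ 0.00968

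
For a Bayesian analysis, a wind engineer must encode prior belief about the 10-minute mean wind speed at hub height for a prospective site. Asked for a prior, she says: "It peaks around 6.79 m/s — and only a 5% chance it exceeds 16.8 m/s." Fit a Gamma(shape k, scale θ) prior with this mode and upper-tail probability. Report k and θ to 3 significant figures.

Gamma(k,θ) with k>1 has mode (k−1)θ, so θ = 6.79/(k−1).
Need P(X < 16.8) = 0.95 with θ tied to k this way. Start at k = 2, θ = 6.79: P(X<16.8) ≈ 0.707.
Too low — raise k to concentrate. Iterating converges to k ≈ 4.31.
Then θ = 6.79/(4.31−1) ≈ 2.05.

k ≈ 4.31, θ ≈ 2.05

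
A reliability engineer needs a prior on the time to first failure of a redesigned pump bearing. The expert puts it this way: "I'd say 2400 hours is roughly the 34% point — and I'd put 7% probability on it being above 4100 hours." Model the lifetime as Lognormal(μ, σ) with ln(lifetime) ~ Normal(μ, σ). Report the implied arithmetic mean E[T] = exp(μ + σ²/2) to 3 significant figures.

If T ~ Lognormal(μ,σ) then ln T ~ Normal(μ,σ), so the p-quantile of ln T is μ + z_p·σ.
ln(2400) = 7.783 and ln(4100) = 8.319; z_{0.34} = -0.4125, z_{0.93} = 1.476.
σ = (8.319 − 7.783)/(1.476 − (-0.4125)) = 0.284.
μ = 7.783 − (-0.4125)·0.284 = 7.900.
E[T] = exp(μ + σ²/2) = exp(7.900 + 0.0402) = 2810 hours.

E[T] ≈ 2810 hours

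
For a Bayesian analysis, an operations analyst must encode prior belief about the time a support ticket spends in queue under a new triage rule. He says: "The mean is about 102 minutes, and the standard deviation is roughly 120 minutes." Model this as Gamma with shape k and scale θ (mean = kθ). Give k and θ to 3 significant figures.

k ≈ 0.722, θ ≈ 141

For Gamma(k, scale θ): mean = kθ, variance = kθ², so CV = 1/√k.
CV = SD/mean = 120/102 = 1.176, hence k = 1/CV² = 0.722.
Then θ = mean/k = 102/0.722 = 141.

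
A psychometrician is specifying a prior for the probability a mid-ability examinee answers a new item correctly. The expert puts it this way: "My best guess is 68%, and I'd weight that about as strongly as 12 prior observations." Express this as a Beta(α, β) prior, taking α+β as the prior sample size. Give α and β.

Under the effective-sample-size interpretation, Beta(α, β) has prior mean α/(α+β) and prior sample size α+β.
So α+β = 12 and α/(α+β) = 0.68, giving α = 0.68·12 = 8.16 and β = 12 − 8.16 = 3.84.

α = 8.16, β = 3.84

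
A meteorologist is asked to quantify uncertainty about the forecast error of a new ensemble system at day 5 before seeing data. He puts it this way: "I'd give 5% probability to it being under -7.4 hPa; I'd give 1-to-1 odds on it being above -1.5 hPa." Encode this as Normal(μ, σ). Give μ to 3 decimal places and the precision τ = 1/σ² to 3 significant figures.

μ = -1.500, τ = 0.0777

For Normal(μ,σ), the p-quantile is μ + z_p·σ. Here z_{0.05} = -1.645, z_{0.5} = 0.
So -7.4 = μ − 1.645σ and -1.5 = μ + 0σ.
Subtracting: σ = (-1.5 − -7.4)/(0 − (-1.645)) = 3.587.
Then μ = -7.4 − (-1.645)·3.587 = -1.500.
Precision τ = 1/σ² = 1/3.587² = 0.0777.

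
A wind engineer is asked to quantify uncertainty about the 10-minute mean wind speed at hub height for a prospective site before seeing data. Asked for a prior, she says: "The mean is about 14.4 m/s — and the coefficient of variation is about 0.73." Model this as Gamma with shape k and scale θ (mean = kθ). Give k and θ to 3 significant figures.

k ≈ 1.88, θ ≈ 7.67

For Gamma(k, scale θ): mean = kθ, variance = kθ², so CV = 1/√k.
CV = 0.73, hence k = 1/CV² = 1.88.
Then θ = mean/k = 14.4/1.88 = 7.67.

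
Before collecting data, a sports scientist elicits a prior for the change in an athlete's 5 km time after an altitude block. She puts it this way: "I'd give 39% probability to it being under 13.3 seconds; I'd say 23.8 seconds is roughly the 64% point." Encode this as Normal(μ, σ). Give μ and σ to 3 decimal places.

For Normal(μ,σ), the p-quantile is μ + z_p·σ. Here z_{0.39} = -0.2793, z_{0.64} = 0.3585.
So 13.3 = μ − 0.2793σ and 23.8 = μ + 0.3585σ.
Subtracting: σ = (23.8 − 13.3)/(0.3585 − (-0.2793)) = 16.463.
Then μ = 13.3 − (-0.2793)·16.463 = 17.899.

μ = 17.899, σ = 16.463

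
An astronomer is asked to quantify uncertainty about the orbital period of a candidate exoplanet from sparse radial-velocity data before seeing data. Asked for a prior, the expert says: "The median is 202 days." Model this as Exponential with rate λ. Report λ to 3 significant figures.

Exponential median = ln 2 / λ, so λ = ln 2 / 202.0 = 0.00343.

λ ≈ 0.00343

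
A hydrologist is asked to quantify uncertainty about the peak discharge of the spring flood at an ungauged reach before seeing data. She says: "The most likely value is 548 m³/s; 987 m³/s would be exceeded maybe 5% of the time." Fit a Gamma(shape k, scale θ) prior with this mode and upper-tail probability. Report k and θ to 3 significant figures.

Gamma(k,θ) with k>1 has mode (k−1)θ, so θ = 548/(k−1).
Need P(X < 987) = 0.95 with θ tied to k this way. Start at k = 2, θ = 548: P(X<987) ≈ 0.537.
Too low — raise k to concentrate. Iterating converges to k ≈ 9.05.
Then θ = 548/(9.05−1) ≈ 68.1.

k ≈ 9.05, θ ≈ 68.1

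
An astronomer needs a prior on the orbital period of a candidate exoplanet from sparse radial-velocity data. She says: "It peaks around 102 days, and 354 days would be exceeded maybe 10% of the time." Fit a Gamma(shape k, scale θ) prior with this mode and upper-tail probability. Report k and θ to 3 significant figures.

k ≈ 2.21, θ ≈ 84.3

Gamma(k,θ) with k>1 has mode (k−1)θ, so θ = 102/(k−1).
Need P(X < 354) = 0.9 with θ tied to k this way. Start at k = 2, θ = 102: P(X<354) ≈ 0.861.
Too low — raise k to concentrate. Iterating converges to k ≈ 2.21.
Then θ = 102/(2.21−1) ≈ 84.3.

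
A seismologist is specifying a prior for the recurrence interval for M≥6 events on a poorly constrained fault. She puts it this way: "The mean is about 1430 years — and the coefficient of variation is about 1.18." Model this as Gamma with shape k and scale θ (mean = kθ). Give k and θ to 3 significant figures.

k ≈ 0.718, θ ≈ 1990

For Gamma(k, scale θ): mean = kθ, variance = kθ², so CV = 1/√k.
CV = 1.18, hence k = 1/CV² = 0.718.
Then θ = mean/k = 1430/0.718 = 1990.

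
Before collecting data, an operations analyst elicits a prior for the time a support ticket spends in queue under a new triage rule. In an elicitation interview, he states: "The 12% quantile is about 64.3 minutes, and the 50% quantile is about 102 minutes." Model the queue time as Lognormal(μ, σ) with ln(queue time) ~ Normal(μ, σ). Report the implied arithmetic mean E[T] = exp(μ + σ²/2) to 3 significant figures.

If T ~ Lognormal(μ,σ) then ln T ~ Normal(μ,σ), so the p-quantile of ln T is μ + z_p·σ.
ln(64.3) = 4.164 and ln(102) = 4.625; z_{0.12} = -1.175, z_{0.5} = 0.
σ = (4.625 − 4.164)/(0 − (-1.175)) = 0.393.
μ = 4.164 − (-1.175)·0.393 = 4.625.
E[T] = exp(μ + σ²/2) = exp(4.625 + 0.0771) = 110 minutes.

E[T] ≈ 110 minutes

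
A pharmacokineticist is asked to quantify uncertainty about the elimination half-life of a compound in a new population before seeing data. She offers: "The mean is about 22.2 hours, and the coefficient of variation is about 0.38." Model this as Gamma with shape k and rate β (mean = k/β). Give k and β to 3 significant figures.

For Gamma(k, rate β): mean = k/β, variance = k/β², so CV = 1/√k.
CV = 0.38, hence k = 1/CV² = 6.93.
Then β = k/mean = 6.93/22.2 = 0.312.

k ≈ 6.93, β ≈ 0.312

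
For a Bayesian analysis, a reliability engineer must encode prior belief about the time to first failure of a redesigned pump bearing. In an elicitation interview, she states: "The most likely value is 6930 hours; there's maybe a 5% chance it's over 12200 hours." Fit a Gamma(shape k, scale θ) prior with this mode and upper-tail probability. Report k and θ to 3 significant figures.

Gamma(k,θ) with k>1 has mode (k−1)θ, so θ = 6930/(k−1).
Need P(X < 12200) = 0.95 with θ tied to k this way. Start at k = 2, θ = 6930: P(X<12200) ≈ 0.525.
Too low — raise k to concentrate. Iterating converges to k ≈ 9.72.
Then θ = 6930/(9.72−1) ≈ 795.

k ≈ 9.72, θ ≈ 795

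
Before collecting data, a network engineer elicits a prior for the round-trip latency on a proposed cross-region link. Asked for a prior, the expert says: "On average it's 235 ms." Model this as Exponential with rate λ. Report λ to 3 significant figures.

λ ≈ 0.00426

Exponential mean = 1/λ, so λ = 1/235.0 = 0.00426.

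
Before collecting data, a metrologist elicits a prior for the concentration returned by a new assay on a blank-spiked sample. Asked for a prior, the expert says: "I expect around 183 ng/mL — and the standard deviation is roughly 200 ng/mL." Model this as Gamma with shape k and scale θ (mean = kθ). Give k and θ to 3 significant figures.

For Gamma(k, scale θ): mean = kθ, variance = kθ², so CV = 1/√k.
CV = SD/mean = 200/183 = 1.093, hence k = 1/CV² = 0.837.
Then θ = mean/k = 183/0.837 = 219.

k ≈ 0.837, θ ≈ 219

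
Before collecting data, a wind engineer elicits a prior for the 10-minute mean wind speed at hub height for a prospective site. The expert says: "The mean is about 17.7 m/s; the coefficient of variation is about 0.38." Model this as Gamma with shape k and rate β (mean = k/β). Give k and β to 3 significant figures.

k ≈ 6.93, β ≈ 0.391

For Gamma(k, rate β): mean = k/β, variance = k/β², so CV = 1/√k.
CV = 0.38, hence k = 1/CV² = 6.93.
Then β = k/mean = 6.93/17.7 = 0.391.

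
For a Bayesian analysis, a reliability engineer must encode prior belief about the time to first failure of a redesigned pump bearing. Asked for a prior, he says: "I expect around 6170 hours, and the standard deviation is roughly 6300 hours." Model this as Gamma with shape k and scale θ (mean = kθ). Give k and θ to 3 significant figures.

For Gamma(k, scale θ): mean = kθ, variance = kθ², so CV = 1/√k.
CV = SD/mean = 6300/6170 = 1.021, hence k = 1/CV² = 0.959.
Then θ = mean/k = 6170/0.959 = 6430.

k ≈ 0.959, θ ≈ 6430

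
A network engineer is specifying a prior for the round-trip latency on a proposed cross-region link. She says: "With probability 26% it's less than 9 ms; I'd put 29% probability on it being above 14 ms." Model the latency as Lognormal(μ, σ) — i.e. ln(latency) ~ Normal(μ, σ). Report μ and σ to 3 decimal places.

μ ≈ 2.435, σ ≈ 0.369

If T ~ Lognormal(μ,σ) then ln T ~ Normal(μ,σ), so the p-quantile of ln T is μ + z_p·σ.
ln(9) = 2.197 and ln(14) = 2.639; z_{0.26} = -0.6433, z_{0.71} = 0.5534.
σ = (2.639 − 2.197)/(0.5534 − (-0.6433)) = 0.369.
μ = 2.197 − (-0.6433)·0.369 = 2.435.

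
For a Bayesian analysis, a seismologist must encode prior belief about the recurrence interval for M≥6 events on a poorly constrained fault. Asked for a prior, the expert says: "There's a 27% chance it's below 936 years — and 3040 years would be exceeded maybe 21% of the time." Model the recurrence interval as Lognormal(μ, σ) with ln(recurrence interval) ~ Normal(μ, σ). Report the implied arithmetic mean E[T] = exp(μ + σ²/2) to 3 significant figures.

If T ~ Lognormal(μ,σ) then ln T ~ Normal(μ,σ), so the p-quantile of ln T is μ + z_p·σ.
ln(936) = 6.842 and ln(3040) = 8.02; z_{0.27} = -0.6128, z_{0.79} = 0.8064.
σ = (8.02 − 6.842)/(0.8064 − (-0.6128)) = 0.830.
μ = 6.842 − (-0.6128)·0.830 = 7.350.
E[T] = exp(μ + σ²/2) = exp(7.350 + 0.3445) = 2200 years.

E[T] ≈ 2200 years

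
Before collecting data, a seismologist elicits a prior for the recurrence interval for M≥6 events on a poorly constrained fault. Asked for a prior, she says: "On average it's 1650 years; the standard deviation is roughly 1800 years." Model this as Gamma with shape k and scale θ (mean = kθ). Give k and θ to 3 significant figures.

For Gamma(k, scale θ): mean = kθ, variance = kθ², so CV = 1/√k.
CV = SD/mean = 1800/1650 = 1.091, hence k = 1/CV² = 0.84.
Then θ = mean/k = 1650/0.84 = 1960.

k ≈ 0.84, θ ≈ 1960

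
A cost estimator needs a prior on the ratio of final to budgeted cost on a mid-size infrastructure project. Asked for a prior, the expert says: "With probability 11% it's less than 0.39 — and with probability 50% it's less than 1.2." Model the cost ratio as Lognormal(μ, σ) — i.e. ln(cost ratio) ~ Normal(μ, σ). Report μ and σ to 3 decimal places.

μ ≈ 0.182, σ ≈ 0.916

If T ~ Lognormal(μ,σ) then ln T ~ Normal(μ,σ), so the p-quantile of ln T is μ + z_p·σ.
ln(0.39) = -0.9416 and ln(1.2) = 0.1823; z_{0.11} = -1.227, z_{0.5} = 0.
σ = (0.1823 − -0.9416)/(0 − (-1.227)) = 0.916.
μ = -0.9416 − (-1.227)·0.916 = 0.182.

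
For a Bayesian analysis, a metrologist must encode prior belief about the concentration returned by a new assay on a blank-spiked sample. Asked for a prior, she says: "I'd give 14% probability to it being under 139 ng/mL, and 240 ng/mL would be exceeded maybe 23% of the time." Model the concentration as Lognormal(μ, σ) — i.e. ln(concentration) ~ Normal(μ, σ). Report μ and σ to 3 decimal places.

μ ≈ 5.259, σ ≈ 0.300

If T ~ Lognormal(μ,σ) then ln T ~ Normal(μ,σ), so the p-quantile of ln T is μ + z_p·σ.
ln(139) = 4.934 and ln(240) = 5.481; z_{0.14} = -1.08, z_{0.77} = 0.7388.
σ = (5.481 − 4.934)/(0.7388 − (-1.08)) = 0.300.
μ = 4.934 − (-1.08)·0.300 = 5.259.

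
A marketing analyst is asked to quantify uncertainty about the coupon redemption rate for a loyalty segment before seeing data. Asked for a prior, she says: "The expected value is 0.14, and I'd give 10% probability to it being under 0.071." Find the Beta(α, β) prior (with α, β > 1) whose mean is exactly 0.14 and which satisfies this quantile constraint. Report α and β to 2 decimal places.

α ≈ 4.88, β ≈ 29.96

With mean 0.14 fixed, write α = 0.14s, β = 0.86s where s = α+β.
Need P(θ < 0.071) = 0.1 under Beta(0.14s, 0.86s). Normal approximation: (q−m)/√(m(1−m)/s) ≈ z_{0.1} = -1.28, so s ≈ 0.14·0.86·(-1.28)²/(0.071−0.14)² = 41.5.
At s = 41.5: P(θ<0.071) ≈ 0.077. Adjusting to match 0.1 gives s ≈ 34.83.
So α = 0.14·34.83 ≈ 4.88, β = 0.86·34.83 ≈ 29.96.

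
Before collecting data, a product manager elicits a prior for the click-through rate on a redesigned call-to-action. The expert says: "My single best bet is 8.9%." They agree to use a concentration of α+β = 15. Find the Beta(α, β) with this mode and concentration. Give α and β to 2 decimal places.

α = 2.16, β = 12.84

For α,β > 1 the Beta mode is (α−1)/(α+β−2). With α+β = 15, the mode is (α−1)/13.
Set (α−1)/13 = 0.089 → α = 1 + 0.089·13 = 2.16.
β = 15 − α = 12.84.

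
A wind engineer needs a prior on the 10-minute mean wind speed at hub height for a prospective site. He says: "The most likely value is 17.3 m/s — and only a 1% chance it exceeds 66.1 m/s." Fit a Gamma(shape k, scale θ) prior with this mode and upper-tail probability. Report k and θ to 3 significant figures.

Gamma(k,θ) with k>1 has mode (k−1)θ, so θ = 17.3/(k−1).
Need P(X < 66.1) = 0.99 with θ tied to k this way. Start at k = 2, θ = 17.3: P(X<66.1) ≈ 0.894.
Too low — raise k to concentrate. Iterating converges to k ≈ 3.36.
Then θ = 17.3/(3.36−1) ≈ 7.34.

k ≈ 3.36, θ ≈ 7.34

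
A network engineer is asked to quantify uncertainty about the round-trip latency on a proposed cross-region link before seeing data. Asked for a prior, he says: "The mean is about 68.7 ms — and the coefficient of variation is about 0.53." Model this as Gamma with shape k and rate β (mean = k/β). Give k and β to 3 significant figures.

For Gamma(k, rate β): mean = k/β, variance = k/β², so CV = 1/√k.
CV = 0.53, hence k = 1/CV² = 3.56.
Then β = k/mean = 3.56/68.7 = 0.0518.

k ≈ 3.56, β ≈ 0.0518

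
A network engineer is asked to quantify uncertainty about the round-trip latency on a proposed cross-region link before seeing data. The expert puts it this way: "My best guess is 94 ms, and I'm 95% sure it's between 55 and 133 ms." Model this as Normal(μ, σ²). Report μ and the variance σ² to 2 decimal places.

μ = 94.00, σ² = 395.94

A symmetric 95% interval runs μ ± z·σ with z = 1.96.
Half-width = 39, so σ = 39/1.96 = 19.898 and σ² = 395.94.
μ is the stated best guess, 94.00.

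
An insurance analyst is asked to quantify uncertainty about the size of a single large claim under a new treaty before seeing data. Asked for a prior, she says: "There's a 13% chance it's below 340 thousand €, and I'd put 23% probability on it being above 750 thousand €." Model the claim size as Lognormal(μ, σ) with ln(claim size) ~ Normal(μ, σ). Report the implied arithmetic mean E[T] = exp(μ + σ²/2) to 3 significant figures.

E[T] ≈ 600 thousand €

If T ~ Lognormal(μ,σ) then ln T ~ Normal(μ,σ), so the p-quantile of ln T is μ + z_p·σ.
ln(340) = 5.829 and ln(750) = 6.62; z_{0.13} = -1.126, z_{0.77} = 0.7388.
σ = (6.62 − 5.829)/(0.7388 − (-1.126)) = 0.424.
μ = 5.829 − (-1.126)·0.424 = 6.307.
E[T] = exp(μ + σ²/2) = exp(6.307 + 0.0899) = 600 thousand €.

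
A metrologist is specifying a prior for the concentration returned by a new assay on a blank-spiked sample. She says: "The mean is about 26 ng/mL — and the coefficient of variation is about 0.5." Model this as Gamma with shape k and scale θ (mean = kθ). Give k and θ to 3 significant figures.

k ≈ 4, θ ≈ 6.5

For Gamma(k, scale θ): mean = kθ, variance = kθ², so CV = 1/√k.
CV = 0.5, hence k = 1/CV² = 4.
Then θ = mean/k = 26/4 = 6.5.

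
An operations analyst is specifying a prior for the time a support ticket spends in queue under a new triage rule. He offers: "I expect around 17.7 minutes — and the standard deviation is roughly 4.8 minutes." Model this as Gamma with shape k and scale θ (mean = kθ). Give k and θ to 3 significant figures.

For Gamma(k, scale θ): mean = kθ, variance = kθ², so CV = 1/√k.
CV = SD/mean = 4.8/17.7 = 0.2712, hence k = 1/CV² = 13.6.
Then θ = mean/k = 17.7/13.6 = 1.3.

k ≈ 13.6, θ ≈ 1.3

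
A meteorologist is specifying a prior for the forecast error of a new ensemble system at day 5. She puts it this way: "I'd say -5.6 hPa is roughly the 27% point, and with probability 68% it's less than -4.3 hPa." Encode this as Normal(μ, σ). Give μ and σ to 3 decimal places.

μ = -4.863, σ = 1.203

For Normal(μ,σ), the p-quantile is μ + z_p·σ. Here z_{0.27} = -0.6128, z_{0.68} = 0.4677.
So -5.6 = μ − 0.6128σ and -4.3 = μ + 0.4677σ.
Subtracting: σ = (-4.3 − -5.6)/(0.4677 − (-0.6128)) = 1.203.
Then μ = -5.6 − (-0.6128)·1.203 = -4.863.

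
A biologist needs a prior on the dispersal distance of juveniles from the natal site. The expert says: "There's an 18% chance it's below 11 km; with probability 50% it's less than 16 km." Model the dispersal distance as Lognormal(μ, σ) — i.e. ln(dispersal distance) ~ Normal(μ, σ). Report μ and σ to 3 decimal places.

If T ~ Lognormal(μ,σ) then ln T ~ Normal(μ,σ), so the p-quantile of ln T is μ + z_p·σ.
ln(11) = 2.398 and ln(16) = 2.773; z_{0.18} = -0.9154, z_{0.5} = 0.
σ = (2.773 − 2.398)/(0 − (-0.9154)) = 0.409.
μ = 2.398 − (-0.9154)·0.409 = 2.773.

μ ≈ 2.773, σ ≈ 0.409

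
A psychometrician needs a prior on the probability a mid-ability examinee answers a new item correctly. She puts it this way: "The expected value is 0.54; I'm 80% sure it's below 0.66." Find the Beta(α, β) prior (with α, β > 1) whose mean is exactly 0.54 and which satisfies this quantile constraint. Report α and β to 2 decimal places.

With mean 0.54 fixed, write α = 0.54s, β = 0.46s where s = α+β.
Need P(θ < 0.66) = 0.8 under Beta(0.54s, 0.46s). Normal approximation: (q−m)/√(m(1−m)/s) ≈ z_{0.8} = 0.842, so s ≈ 0.54·0.46·(0.842)²/(0.66−0.54)² = 12.2.
At s = 12.2: P(θ<0.66) ≈ 0.798. Adjusting to match 0.8 gives s ≈ 12.45.
So α = 0.54·12.45 ≈ 6.72, β = 0.46·12.45 ≈ 5.73.

α ≈ 6.72, β ≈ 5.73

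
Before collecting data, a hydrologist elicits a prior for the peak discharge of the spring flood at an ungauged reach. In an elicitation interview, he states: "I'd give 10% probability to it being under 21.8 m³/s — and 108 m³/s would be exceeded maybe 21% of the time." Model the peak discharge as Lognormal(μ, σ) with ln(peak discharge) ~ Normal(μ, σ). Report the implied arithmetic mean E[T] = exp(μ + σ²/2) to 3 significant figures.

If T ~ Lognormal(μ,σ) then ln T ~ Normal(μ,σ), so the p-quantile of ln T is μ + z_p·σ.
ln(21.8) = 3.082 and ln(108) = 4.682; z_{0.1} = -1.282, z_{0.79} = 0.8064.
σ = (4.682 − 3.082)/(0.8064 − (-1.282)) = 0.766.
μ = 3.082 − (-1.282)·0.766 = 4.064.
E[T] = exp(μ + σ²/2) = exp(4.064 + 0.2937) = 78.1 m³/s.

E[T] ≈ 78.1 m³/s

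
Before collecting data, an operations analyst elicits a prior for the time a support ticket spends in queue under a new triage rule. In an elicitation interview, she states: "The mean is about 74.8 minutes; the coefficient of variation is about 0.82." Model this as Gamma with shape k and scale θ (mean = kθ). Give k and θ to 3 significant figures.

k ≈ 1.49, θ ≈ 50.3

For Gamma(k, scale θ): mean = kθ, variance = kθ², so CV = 1/√k.
CV = 0.82, hence k = 1/CV² = 1.49.
Then θ = mean/k = 74.8/1.49 = 50.3.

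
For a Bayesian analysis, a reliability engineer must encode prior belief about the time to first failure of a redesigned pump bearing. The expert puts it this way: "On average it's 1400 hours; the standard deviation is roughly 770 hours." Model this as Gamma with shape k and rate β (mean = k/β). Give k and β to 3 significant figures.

k ≈ 3.31, β ≈ 0.00236

For Gamma(k, rate β): mean = k/β, variance = k/β², so CV = 1/√k.
CV = SD/mean = 770/1400 = 0.55, hence k = 1/CV² = 3.31.
Then β = k/mean = 3.31/1400 = 0.00236.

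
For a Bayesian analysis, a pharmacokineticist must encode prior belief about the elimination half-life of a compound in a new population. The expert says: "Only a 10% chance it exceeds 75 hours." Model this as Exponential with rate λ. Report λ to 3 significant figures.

λ ≈ 0.0307

P(T > 75.0) = e^(−λ·75.0) = 0.1, so λ = −ln(0.1)/75.0 = 0.0307.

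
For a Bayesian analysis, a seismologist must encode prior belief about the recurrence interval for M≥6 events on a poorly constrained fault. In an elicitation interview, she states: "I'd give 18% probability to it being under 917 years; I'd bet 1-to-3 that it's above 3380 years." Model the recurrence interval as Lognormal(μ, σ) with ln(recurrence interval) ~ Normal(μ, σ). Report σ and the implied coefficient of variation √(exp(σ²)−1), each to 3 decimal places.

If T ~ Lognormal(μ,σ) then ln T ~ Normal(μ,σ), so the p-quantile of ln T is μ + z_p·σ.
ln(917) = 6.821 and ln(3380) = 8.126; z_{0.18} = -0.9154, z_{0.75} = 0.6745.
σ = (8.126 − 6.821)/(0.6745 − (-0.9154)) = 0.821.
μ = 6.821 − (-0.9154)·0.821 = 7.572.
CV = √(exp(σ²)−1) = √(exp(0.6733)−1) = 0.980.

σ ≈ 0.821, CV ≈ 0.980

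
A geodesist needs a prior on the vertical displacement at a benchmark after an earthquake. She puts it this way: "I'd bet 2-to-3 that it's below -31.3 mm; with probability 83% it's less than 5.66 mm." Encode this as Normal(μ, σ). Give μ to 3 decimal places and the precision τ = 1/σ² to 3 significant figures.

The p-quantile of Normal(μ,σ) is μ + z_p·σ, with z_{0.4} = -0.2533 and z_{0.83} = 0.9542.
Eliminate σ: μ = (z₂·x₁ − z₁·x₂)/(z₂ − z₁) = (0.9542·-31.3 − (-0.2533)·5.66)/1.208 = -23.545.
Then σ = (x₂ − x₁)/(z₂ − z₁) = (5.66 − -31.3)/1.208 = 30.608.
Precision τ = 1/σ² = 1/30.61² = 0.00107.

μ = -23.545, τ = 0.00107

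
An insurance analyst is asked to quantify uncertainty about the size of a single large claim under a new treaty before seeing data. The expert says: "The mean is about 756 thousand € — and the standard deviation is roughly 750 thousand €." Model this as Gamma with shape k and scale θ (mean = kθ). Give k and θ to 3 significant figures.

For Gamma(k, scale θ): mean = kθ, variance = kθ², so CV = 1/√k.
CV = SD/mean = 750/756 = 0.9921, hence k = 1/CV² = 1.02.
Then θ = mean/k = 756/1.02 = 744.

k ≈ 1.02, θ ≈ 744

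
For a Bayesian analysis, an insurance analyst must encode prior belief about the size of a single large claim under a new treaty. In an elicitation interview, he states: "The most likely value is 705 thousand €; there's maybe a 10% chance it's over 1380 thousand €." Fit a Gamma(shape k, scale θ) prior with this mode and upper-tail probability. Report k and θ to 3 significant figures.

Gamma(k,θ) with k>1 has mode (k−1)θ, so θ = 705/(k−1).
Need P(X < 1380) = 0.9 with θ tied to k this way. Start at k = 2, θ = 705: P(X<1380) ≈ 0.582.
Too low — raise k to concentrate. Iterating converges to k ≈ 5.25.
Then θ = 705/(5.25−1) ≈ 166.

k ≈ 5.25, θ ≈ 166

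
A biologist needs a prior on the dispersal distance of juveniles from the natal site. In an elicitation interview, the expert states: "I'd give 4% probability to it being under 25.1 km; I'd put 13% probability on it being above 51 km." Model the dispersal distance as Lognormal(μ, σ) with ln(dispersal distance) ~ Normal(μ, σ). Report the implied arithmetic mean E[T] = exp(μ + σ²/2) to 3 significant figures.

E[T] ≈ 39.8 km

If T ~ Lognormal(μ,σ) then ln T ~ Normal(μ,σ), so the p-quantile of ln T is μ + z_p·σ.
ln(25.1) = 3.223 and ln(51) = 3.932; z_{0.04} = -1.751, z_{0.87} = 1.126.
σ = (3.932 − 3.223)/(1.126 − (-1.751)) = 0.246.
μ = 3.223 − (-1.751)·0.246 = 3.654.
E[T] = exp(μ + σ²/2) = exp(3.654 + 0.0304) = 39.8 km.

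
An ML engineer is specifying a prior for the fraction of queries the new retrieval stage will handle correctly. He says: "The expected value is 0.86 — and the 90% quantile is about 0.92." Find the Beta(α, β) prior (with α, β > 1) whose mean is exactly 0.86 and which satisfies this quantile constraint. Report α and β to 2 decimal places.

With mean 0.86 fixed, write α = 0.86s, β = 0.14s where s = α+β.
Need P(θ < 0.92) = 0.9 under Beta(0.86s, 0.14s). Normal approximation: (q−m)/√(m(1−m)/s) ≈ z_{0.9} = 1.28, so s ≈ 0.86·0.14·(1.28)²/(0.92−0.86)² = 54.9.
At s = 54.9: P(θ<0.92) ≈ 0.918. Adjusting to match 0.9 gives s ≈ 47.65.
So α = 0.86·47.65 ≈ 40.98, β = 0.14·47.65 ≈ 6.67.

α ≈ 40.98, β ≈ 6.67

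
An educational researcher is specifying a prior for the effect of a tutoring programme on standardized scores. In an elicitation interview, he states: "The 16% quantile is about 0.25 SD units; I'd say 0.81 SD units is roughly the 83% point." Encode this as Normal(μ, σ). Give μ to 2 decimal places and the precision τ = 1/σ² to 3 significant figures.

μ = 0.54, τ = 12.1

For Normal(μ,σ), the p-quantile is μ + z_p·σ. Here z_{0.16} = -0.9945, z_{0.83} = 0.9542.
So 0.25 = μ − 0.9945σ and 0.81 = μ + 0.9542σ.
Subtracting: σ = (0.81 − 0.25)/(0.9542 − (-0.9945)) = 0.29.
Then μ = 0.25 − (-0.9945)·0.29 = 0.54.
Precision τ = 1/σ² = 1/0.2874² = 12.1.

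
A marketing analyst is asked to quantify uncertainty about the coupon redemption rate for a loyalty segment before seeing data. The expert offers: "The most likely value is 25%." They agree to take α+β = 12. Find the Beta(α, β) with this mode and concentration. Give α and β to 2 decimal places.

For α,β > 1 the Beta mode is (α−1)/(α+β−2). With α+β = 12, the mode is (α−1)/10.
Set (α−1)/10 = 0.25 → α = 1 + 0.25·10 = 3.50.
β = 12 − α = 8.50.

α = 3.50, β = 8.50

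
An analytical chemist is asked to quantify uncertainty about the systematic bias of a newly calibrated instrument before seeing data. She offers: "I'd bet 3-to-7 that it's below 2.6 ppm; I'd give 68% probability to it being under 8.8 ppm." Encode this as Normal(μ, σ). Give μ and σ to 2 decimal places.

μ = 5.88, σ = 6.25

For Normal(μ,σ), the p-quantile is μ + z_p·σ. Here z_{0.3} = -0.5244, z_{0.68} = 0.4677.
So 2.6 = μ − 0.5244σ and 8.8 = μ + 0.4677σ.
Subtracting: σ = (8.8 − 2.6)/(0.4677 − (-0.5244)) = 6.25.
Then μ = 2.6 − (-0.5244)·6.25 = 5.88.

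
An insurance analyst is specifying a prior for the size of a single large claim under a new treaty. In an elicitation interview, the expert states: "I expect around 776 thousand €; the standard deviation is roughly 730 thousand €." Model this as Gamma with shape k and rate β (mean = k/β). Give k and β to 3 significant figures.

k ≈ 1.13, β ≈ 0.00146

For Gamma(k, rate β): mean = k/β, variance = k/β², so CV = 1/√k.
CV = SD/mean = 730/776 = 0.9407, hence k = 1/CV² = 1.13.
Then β = k/mean = 1.13/776 = 0.00146.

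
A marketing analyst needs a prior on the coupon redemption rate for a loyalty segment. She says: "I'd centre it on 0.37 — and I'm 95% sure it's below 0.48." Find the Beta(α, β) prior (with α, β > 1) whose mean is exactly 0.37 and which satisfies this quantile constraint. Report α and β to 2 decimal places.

With mean 0.37 fixed, write α = 0.37s, β = 0.63s where s = α+β.
Need P(θ < 0.48) = 0.95 under Beta(0.37s, 0.63s). Normal approximation: (q−m)/√(m(1−m)/s) ≈ z_{0.95} = 1.64, so s ≈ 0.37·0.63·(1.64)²/(0.48−0.37)² = 52.1.
At s = 52.1: P(θ<0.48) ≈ 0.947. Adjusting to match 0.95 gives s ≈ 53.91.
So α = 0.37·53.91 ≈ 19.95, β = 0.63·53.91 ≈ 33.96.

α ≈ 19.95, β ≈ 33.96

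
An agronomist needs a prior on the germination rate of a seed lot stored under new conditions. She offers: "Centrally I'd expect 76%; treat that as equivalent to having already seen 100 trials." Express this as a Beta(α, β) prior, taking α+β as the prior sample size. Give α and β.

α = 76, β = 24

Under the effective-sample-size interpretation, Beta(α, β) has prior mean α/(α+β) and prior sample size α+β.
So α+β = 100 and α/(α+β) = 0.76, giving α = 0.76·100 = 76 and β = 100 − 76 = 24.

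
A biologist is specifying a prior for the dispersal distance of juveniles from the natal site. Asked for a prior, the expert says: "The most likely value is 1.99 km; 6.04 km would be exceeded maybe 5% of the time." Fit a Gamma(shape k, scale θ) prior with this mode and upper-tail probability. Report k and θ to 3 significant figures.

Gamma(k,θ) with k>1 has mode (k−1)θ, so θ = 1.99/(k−1).
Need P(X < 6.04) = 0.95 with θ tied to k this way. Start at k = 2, θ = 1.99: P(X<6.04) ≈ 0.806.
Too low — raise k to concentrate. Iterating converges to k ≈ 3.15.
Then θ = 1.99/(3.15−1) ≈ 0.927.

k ≈ 3.15, θ ≈ 0.927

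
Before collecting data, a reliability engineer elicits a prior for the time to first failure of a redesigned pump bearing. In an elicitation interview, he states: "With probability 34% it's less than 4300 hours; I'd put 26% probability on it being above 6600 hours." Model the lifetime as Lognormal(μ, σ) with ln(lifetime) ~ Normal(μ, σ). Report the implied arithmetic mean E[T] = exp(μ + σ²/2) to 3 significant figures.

If T ~ Lognormal(μ,σ) then ln T ~ Normal(μ,σ), so the p-quantile of ln T is μ + z_p·σ.
ln(4300) = 8.366 and ln(6600) = 8.795; z_{0.34} = -0.4125, z_{0.74} = 0.6433.
σ = (8.795 − 8.366)/(0.6433 − (-0.4125)) = 0.406.
μ = 8.366 − (-0.4125)·0.406 = 8.534.
E[T] = exp(μ + σ²/2) = exp(8.534 + 0.0823) = 5520 hours.

E[T] ≈ 5520 hours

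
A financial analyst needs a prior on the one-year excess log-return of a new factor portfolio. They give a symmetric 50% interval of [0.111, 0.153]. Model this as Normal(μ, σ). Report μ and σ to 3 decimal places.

μ = 0.132, σ = 0.031

A symmetric 50% interval runs μ ± z·σ with z = 0.6745.
Half-width = 0.021, so σ = 0.021/0.6745 = 0.031.
μ is the interval midpoint, 0.132.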